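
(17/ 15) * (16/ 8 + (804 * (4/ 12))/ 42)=2992/ 315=9.50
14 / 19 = 0.74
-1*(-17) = 17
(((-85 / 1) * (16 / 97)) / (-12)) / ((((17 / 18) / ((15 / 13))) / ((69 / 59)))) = 124200 / 74399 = 1.67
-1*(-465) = 465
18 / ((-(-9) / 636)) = 1272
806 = 806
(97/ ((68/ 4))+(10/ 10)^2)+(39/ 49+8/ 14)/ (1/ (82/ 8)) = 69043/ 3332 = 20.72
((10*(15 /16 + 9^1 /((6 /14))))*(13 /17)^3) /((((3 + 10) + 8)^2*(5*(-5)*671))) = -85683 /6461381080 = -0.00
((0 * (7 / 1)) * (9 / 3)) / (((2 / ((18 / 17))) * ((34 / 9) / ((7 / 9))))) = 0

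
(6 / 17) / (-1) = -6 / 17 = -0.35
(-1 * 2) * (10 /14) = -10 /7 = -1.43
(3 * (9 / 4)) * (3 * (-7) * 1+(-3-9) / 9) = -603 / 4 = -150.75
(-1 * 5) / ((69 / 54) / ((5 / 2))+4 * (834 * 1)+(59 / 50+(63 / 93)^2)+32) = -2162250 / 1457421371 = -0.00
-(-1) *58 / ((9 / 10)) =580 / 9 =64.44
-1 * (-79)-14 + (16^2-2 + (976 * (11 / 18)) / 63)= 186241 / 567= 328.47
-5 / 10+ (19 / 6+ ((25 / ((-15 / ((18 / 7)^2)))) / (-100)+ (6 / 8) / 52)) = 426733 / 152880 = 2.79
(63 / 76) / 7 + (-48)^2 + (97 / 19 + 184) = 189485 / 76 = 2493.22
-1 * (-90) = 90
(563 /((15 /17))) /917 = 9571 /13755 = 0.70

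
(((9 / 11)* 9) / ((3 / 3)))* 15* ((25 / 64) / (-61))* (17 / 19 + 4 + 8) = -7441875 / 815936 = -9.12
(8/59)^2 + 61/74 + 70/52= 3664948/1674361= 2.19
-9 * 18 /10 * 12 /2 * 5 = -486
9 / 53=0.17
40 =40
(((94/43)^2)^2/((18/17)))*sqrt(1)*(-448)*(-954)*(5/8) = 19696734762880/3418801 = 5761298.99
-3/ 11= -0.27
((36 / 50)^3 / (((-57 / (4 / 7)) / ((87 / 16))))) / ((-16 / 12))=63423 / 4156250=0.02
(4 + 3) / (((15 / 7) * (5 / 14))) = 686 / 75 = 9.15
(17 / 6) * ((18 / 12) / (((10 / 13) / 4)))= 221 / 10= 22.10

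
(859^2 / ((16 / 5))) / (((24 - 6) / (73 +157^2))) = 45604735205 / 144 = 316699550.03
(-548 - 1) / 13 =-549 / 13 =-42.23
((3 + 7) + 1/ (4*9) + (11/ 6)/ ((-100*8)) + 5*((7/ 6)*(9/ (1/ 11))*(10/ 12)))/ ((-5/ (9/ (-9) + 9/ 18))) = 7074367/ 144000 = 49.13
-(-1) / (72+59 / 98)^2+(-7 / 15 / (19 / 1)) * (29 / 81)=-2010961267 / 233727429825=-0.01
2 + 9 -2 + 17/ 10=107/ 10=10.70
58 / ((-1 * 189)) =-58 / 189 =-0.31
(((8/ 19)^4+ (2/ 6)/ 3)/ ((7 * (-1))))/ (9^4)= -167185/ 53867273103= -0.00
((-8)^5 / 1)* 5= -163840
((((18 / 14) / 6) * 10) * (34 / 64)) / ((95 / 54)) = 1377 / 2128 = 0.65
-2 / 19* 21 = -42 / 19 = -2.21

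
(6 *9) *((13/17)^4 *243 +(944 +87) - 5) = 5002174926/83521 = 59891.22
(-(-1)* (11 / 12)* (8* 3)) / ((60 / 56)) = 308 / 15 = 20.53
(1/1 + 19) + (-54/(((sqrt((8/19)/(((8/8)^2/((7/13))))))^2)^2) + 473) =-557.54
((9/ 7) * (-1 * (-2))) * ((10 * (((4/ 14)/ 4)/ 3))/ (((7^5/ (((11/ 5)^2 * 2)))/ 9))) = 13068/ 4117715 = 0.00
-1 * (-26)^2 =-676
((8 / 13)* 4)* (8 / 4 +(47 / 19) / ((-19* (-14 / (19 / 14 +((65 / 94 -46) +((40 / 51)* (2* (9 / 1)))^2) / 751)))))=4.96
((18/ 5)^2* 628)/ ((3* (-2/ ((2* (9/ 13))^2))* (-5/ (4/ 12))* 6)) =610416/ 21125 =28.90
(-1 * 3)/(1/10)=-30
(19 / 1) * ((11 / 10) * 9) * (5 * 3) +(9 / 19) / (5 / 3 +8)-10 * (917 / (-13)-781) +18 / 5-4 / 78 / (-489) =1191677005561 / 105081210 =11340.53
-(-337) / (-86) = -3.92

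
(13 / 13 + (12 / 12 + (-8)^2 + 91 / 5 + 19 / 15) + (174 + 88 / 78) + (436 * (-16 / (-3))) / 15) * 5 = 2078.09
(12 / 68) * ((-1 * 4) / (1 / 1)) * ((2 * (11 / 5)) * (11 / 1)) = -2904 / 85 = -34.16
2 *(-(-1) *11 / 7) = 3.14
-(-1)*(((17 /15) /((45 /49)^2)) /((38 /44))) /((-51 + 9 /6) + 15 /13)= -0.03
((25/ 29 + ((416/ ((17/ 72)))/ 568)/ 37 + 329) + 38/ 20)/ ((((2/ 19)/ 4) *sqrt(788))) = 81657683371 *sqrt(197)/ 2551368670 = 449.22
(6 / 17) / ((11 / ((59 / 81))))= 118 / 5049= 0.02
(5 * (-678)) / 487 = -3390 / 487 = -6.96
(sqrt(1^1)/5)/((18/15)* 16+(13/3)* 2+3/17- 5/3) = 17/2242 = 0.01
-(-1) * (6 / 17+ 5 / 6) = 121 / 102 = 1.19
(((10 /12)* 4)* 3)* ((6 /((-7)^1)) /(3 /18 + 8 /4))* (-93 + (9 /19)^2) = 12057120 /32851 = 367.02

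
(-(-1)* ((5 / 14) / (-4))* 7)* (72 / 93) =-15 / 31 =-0.48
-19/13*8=-152/13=-11.69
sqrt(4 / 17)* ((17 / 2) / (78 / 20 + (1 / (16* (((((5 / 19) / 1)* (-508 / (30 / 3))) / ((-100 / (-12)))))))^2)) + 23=743224320* sqrt(17) / 2899702973 + 23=24.06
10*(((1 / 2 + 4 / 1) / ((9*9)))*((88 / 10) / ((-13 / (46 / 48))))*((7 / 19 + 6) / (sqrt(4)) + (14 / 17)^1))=-218339 / 151164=-1.44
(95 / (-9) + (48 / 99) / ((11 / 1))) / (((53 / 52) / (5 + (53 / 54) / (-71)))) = -51.42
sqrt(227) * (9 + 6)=15 * sqrt(227)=226.00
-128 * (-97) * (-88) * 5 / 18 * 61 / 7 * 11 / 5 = -366569984 / 63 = -5818571.17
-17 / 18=-0.94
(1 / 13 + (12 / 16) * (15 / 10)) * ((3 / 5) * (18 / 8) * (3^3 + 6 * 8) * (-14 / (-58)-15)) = -5416875 / 3016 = -1796.05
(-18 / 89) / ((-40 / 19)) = 171 / 1780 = 0.10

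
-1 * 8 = -8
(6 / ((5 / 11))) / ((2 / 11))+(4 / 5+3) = 382 / 5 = 76.40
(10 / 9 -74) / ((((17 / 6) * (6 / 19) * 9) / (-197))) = 2455408 / 1377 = 1783.16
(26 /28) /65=1 /70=0.01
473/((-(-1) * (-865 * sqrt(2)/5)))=-473 * sqrt(2)/346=-1.93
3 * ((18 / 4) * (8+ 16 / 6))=144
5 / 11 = 0.45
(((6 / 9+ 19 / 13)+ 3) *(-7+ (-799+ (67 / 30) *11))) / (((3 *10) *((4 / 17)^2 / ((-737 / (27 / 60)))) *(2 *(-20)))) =-4993194899 / 50544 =-98789.07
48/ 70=24/ 35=0.69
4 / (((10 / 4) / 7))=56 / 5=11.20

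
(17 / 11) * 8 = 136 / 11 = 12.36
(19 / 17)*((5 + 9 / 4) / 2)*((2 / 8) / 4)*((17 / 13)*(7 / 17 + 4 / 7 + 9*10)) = 5965677 / 198016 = 30.13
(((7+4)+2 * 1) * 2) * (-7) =-182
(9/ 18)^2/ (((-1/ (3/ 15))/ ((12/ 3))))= -0.20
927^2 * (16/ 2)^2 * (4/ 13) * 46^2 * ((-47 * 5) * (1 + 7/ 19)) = -218782688532480/ 19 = -11514878343814.74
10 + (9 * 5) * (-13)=-575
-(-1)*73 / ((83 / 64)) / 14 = 4.02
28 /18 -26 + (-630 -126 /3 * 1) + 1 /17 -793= -227876 /153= -1489.39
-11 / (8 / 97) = -1067 / 8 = -133.38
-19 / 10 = -1.90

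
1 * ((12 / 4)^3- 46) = -19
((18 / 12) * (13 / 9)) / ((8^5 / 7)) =91 / 196608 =0.00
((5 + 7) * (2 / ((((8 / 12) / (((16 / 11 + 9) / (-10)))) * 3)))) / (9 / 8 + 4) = -1104 / 451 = -2.45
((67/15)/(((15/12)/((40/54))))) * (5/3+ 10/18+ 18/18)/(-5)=-1.71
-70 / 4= -35 / 2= -17.50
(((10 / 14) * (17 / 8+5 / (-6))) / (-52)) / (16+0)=-155 / 139776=-0.00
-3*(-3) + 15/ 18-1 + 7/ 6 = 10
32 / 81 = 0.40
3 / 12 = 1 / 4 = 0.25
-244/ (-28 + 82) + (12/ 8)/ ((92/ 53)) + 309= 1516957/ 4968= 305.35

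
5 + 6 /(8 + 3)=61 /11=5.55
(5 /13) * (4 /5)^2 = 16 /65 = 0.25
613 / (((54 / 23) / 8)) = 56396 / 27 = 2088.74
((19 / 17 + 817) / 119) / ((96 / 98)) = 8113 / 1156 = 7.02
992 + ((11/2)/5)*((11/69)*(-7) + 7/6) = 1369037/1380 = 992.06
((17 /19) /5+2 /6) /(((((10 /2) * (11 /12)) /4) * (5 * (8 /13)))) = 0.15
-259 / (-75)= 259 / 75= 3.45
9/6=3/2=1.50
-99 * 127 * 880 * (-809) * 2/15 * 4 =4773850752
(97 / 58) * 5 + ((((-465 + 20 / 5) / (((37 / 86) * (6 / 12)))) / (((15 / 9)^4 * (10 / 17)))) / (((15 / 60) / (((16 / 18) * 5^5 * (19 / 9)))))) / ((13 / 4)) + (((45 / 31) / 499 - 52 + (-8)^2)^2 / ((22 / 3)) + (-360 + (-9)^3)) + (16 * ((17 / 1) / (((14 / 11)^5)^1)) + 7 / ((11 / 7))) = -4206989974155544207350725 / 1234185483922096706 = -3408717.76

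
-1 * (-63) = 63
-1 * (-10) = 10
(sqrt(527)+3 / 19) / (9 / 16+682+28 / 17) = 272 / 1178665+272* sqrt(527) / 186105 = 0.03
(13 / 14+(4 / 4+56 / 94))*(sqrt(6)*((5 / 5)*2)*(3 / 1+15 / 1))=222.60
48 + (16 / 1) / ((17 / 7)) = 928 / 17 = 54.59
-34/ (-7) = 34/ 7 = 4.86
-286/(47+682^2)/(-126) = 143/29305773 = 0.00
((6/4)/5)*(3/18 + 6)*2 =37/10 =3.70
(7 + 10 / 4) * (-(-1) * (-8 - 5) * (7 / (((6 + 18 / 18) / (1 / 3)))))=-247 / 6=-41.17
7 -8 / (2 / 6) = -17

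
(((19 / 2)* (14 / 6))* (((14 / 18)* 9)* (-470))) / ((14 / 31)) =-968905 / 6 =-161484.17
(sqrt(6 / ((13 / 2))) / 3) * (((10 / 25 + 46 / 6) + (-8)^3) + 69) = -13048 * sqrt(39) / 585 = -139.29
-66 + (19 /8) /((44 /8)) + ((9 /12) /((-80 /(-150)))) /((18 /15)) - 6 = -49559 /704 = -70.40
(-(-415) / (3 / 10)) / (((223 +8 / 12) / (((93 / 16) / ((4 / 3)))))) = 578925 / 21472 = 26.96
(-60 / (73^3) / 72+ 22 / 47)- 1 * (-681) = 74758952723 / 109702794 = 681.47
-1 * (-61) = 61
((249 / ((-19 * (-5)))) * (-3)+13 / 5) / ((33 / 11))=-100 / 57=-1.75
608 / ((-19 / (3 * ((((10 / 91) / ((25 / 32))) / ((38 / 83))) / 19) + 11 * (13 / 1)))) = -751885856 / 164255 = -4577.55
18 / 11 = 1.64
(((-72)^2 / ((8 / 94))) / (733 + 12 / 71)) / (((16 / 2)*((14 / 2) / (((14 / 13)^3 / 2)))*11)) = 105956424 / 1258013185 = 0.08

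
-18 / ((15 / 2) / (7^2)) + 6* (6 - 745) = -22758 / 5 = -4551.60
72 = 72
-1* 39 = -39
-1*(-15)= 15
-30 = -30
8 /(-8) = -1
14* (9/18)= 7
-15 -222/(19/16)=-3837/19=-201.95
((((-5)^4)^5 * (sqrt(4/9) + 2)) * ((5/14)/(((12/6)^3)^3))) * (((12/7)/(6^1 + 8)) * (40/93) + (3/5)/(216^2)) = 593406581878662109375/63499935744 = 9344994997.65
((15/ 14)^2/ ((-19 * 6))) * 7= -75/ 1064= -0.07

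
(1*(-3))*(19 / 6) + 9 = -1 / 2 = -0.50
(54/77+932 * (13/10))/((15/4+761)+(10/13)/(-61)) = 1480486592/933912595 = 1.59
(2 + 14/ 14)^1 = 3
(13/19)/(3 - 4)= -13/19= -0.68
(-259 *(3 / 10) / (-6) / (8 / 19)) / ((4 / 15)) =14763 / 128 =115.34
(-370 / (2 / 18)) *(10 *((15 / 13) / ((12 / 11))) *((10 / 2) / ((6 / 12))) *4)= -18315000 / 13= -1408846.15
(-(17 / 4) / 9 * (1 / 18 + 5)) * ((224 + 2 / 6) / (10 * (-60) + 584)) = 1041131 / 31104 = 33.47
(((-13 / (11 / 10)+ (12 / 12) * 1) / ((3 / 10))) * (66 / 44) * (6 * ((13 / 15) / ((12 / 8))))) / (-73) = 6188 / 2409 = 2.57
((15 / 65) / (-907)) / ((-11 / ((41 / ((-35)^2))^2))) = 0.00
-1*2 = -2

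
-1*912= -912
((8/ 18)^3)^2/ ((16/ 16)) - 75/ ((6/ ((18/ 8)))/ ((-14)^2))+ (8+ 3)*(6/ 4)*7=-2868182981/ 531441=-5396.99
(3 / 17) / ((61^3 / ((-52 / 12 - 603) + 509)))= -0.00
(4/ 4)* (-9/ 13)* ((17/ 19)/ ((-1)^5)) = 153/ 247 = 0.62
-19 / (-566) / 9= 19 / 5094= 0.00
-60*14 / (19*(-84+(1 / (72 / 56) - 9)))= 756 / 1577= 0.48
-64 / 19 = -3.37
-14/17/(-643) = 0.00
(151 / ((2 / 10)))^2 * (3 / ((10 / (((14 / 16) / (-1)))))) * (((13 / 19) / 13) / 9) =-875.04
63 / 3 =21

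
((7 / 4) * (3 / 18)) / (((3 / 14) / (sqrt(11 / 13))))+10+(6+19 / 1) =36.25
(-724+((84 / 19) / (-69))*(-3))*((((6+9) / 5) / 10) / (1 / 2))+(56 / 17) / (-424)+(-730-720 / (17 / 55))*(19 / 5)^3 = -1656750157233 / 9843425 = -168310.33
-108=-108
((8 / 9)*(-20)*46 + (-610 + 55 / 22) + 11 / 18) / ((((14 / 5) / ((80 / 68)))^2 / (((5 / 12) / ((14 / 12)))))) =-26712500 / 297381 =-89.83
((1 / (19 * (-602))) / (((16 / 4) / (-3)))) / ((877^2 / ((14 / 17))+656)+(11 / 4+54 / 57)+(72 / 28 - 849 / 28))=3 / 42758643580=0.00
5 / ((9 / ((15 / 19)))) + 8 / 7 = 631 / 399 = 1.58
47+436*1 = 483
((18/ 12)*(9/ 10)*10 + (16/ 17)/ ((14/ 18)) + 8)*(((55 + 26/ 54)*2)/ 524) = 578335/ 120258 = 4.81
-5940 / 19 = -312.63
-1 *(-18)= 18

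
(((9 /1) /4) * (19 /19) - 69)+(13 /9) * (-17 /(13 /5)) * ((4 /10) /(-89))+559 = 1577305 /3204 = 492.29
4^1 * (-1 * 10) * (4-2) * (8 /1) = -640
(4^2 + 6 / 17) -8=142 / 17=8.35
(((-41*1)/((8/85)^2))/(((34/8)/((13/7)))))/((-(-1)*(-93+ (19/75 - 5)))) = 16989375/821072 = 20.69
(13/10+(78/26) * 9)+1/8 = 1137/40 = 28.42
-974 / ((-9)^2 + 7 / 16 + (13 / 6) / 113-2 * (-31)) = -5282976 / 778109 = -6.79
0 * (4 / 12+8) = 0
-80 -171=-251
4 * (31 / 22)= 62 / 11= 5.64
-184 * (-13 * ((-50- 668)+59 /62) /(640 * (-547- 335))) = 632983 /208320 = 3.04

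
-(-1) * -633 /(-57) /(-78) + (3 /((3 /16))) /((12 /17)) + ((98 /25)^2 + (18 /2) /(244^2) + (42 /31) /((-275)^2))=1306285651721857 /34474953370000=37.89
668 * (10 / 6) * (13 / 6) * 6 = 43420 / 3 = 14473.33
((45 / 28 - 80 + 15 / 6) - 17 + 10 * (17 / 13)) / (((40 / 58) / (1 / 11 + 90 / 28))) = -428851333 / 1121120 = -382.52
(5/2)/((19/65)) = 325/38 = 8.55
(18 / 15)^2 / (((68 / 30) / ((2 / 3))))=36 / 85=0.42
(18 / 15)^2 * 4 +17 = 569 / 25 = 22.76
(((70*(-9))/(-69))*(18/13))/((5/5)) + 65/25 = 22787/1495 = 15.24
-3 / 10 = -0.30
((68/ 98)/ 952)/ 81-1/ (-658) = 0.00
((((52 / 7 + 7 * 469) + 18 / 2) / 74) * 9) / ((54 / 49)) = 40418 / 111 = 364.13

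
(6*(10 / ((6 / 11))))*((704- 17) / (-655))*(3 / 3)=-115.37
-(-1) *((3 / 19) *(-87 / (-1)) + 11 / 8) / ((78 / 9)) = 6891 / 3952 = 1.74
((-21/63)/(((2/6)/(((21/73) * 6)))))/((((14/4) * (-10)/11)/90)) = 3564/73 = 48.82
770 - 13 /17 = 769.24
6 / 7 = 0.86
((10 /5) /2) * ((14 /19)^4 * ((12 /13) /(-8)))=-57624 /1694173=-0.03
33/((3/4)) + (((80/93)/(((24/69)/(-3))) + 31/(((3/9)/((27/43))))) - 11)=111940/1333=83.98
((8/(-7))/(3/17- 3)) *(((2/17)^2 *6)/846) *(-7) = -2/7191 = -0.00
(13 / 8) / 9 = 13 / 72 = 0.18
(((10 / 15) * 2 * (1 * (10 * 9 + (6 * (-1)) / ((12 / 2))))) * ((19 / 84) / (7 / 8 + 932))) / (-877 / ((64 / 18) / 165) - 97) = -432896 / 613781650881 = -0.00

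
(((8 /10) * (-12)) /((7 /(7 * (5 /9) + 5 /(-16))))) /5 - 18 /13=-2.37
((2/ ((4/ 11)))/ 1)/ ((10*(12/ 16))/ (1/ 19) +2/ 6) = 33/ 857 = 0.04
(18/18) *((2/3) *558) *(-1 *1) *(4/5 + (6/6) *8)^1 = -16368/5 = -3273.60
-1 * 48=-48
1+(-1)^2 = 2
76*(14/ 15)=1064/ 15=70.93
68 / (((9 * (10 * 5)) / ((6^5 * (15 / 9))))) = 9792 / 5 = 1958.40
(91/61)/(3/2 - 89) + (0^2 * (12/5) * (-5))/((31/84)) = -26/1525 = -0.02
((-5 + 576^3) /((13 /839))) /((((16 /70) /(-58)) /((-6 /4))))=488221270677105 /104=4694435294972.16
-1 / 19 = -0.05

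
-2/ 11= -0.18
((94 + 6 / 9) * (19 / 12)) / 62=1349 / 558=2.42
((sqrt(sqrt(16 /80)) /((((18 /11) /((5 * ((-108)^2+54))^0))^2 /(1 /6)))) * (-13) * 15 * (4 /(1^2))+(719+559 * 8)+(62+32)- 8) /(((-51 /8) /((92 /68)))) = -323656 /289+144716 * 5^(3 /4) /70227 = -1113.03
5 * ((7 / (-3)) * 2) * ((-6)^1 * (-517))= -72380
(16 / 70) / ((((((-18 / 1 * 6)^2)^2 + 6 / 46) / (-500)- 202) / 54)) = -993600 / 21920133277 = -0.00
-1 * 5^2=-25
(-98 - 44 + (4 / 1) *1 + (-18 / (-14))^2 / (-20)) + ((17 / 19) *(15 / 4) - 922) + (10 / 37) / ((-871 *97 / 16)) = -15377094523054 / 14551618445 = -1056.73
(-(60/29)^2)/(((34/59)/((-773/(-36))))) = -2280350/14297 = -159.50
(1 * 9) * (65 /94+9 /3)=3123 /94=33.22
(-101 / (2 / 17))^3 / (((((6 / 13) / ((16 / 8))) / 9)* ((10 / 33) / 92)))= -149836378733613 / 20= -7491818936680.65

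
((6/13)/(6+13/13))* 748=4488/91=49.32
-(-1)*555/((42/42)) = 555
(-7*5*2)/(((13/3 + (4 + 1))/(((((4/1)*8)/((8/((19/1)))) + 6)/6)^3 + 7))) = -172775/9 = -19197.22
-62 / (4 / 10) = -155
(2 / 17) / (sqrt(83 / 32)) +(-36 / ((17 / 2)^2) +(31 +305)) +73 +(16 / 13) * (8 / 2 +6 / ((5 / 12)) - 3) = 8 * sqrt(166) / 1411 +8029753 / 18785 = 427.53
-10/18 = -5/9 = -0.56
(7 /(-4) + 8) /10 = 5 /8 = 0.62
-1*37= -37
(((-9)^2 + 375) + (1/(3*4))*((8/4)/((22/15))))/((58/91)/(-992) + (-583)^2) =226458596/168753528625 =0.00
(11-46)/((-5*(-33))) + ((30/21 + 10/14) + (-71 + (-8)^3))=-134227/231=-581.07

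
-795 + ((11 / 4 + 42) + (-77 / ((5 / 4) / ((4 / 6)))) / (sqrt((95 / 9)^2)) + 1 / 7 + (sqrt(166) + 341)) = -400.11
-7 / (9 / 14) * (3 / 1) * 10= -980 / 3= -326.67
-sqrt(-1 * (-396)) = -6 * sqrt(11) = -19.90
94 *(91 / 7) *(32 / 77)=39104 / 77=507.84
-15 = -15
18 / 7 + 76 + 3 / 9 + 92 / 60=8446 / 105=80.44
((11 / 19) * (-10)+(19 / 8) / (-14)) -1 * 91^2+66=-17494201 / 2128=-8220.96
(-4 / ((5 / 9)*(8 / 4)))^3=-5832 / 125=-46.66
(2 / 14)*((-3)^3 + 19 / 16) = -59 / 16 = -3.69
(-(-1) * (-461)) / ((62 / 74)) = -17057 / 31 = -550.23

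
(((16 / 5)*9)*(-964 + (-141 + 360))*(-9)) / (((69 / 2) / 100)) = 12873600 / 23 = 559721.74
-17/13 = -1.31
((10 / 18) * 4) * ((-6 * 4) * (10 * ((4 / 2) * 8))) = -25600 / 3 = -8533.33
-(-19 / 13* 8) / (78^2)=0.00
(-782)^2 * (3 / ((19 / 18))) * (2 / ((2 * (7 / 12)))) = 396267552 / 133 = 2979455.28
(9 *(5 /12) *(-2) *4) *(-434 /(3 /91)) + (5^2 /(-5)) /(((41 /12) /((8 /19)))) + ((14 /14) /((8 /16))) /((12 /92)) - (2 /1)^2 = 922999826 /2337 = 394950.72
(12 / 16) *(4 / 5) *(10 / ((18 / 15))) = 5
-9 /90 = -1 /10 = -0.10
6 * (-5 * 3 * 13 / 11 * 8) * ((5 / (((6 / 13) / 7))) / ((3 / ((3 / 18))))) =-3584.85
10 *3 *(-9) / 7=-38.57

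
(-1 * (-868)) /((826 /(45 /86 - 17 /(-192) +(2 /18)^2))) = 4312999 /6575904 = 0.66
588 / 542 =294 / 271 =1.08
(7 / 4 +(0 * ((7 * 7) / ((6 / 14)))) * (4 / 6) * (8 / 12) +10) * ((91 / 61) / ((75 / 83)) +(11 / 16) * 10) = 100.18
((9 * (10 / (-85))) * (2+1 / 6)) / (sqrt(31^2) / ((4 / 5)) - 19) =-156 / 1343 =-0.12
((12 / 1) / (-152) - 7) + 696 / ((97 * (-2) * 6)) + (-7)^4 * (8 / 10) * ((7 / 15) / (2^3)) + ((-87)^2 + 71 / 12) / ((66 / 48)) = 8535034493 / 1520475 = 5613.40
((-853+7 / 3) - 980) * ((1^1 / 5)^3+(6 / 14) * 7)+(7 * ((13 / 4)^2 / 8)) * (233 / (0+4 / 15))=493193471 / 192000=2568.72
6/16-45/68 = -39/136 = -0.29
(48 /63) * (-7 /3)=-16 /9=-1.78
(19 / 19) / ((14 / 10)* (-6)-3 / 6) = -0.11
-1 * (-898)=898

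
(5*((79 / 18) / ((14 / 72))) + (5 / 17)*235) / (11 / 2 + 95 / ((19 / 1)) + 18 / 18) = 43310 / 2737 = 15.82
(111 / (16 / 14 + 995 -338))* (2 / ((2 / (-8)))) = -6216 / 4607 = -1.35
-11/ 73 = -0.15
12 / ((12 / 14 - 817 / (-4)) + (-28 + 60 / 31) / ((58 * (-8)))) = 100688 / 1721457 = 0.06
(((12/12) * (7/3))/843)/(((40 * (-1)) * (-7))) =1/101160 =0.00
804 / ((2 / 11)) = 4422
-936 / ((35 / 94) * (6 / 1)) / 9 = -4888 / 105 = -46.55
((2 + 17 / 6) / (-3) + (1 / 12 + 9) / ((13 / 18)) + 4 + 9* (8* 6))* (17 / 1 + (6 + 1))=418360 / 39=10727.18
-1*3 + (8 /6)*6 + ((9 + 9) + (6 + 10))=39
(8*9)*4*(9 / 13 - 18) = -64800 / 13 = -4984.62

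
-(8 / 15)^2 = -0.28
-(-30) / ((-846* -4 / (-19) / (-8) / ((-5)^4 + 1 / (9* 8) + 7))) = 4322975 / 5076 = 851.65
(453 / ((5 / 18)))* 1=8154 / 5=1630.80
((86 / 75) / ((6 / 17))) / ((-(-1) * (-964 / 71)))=-51901 / 216900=-0.24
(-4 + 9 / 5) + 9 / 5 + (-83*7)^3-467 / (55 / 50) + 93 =-10786780012 / 55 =-196123272.95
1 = 1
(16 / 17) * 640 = 10240 / 17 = 602.35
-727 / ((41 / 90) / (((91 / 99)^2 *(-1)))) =60202870 / 44649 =1348.36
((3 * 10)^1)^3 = 27000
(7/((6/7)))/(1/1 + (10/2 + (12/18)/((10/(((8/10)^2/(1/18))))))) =6125/5076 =1.21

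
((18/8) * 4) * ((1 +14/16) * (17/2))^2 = 585225/256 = 2286.04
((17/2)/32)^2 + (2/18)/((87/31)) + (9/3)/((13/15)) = 148914979/41693184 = 3.57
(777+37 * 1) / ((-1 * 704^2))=-37 / 22528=-0.00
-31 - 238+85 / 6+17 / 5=-7543 / 30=-251.43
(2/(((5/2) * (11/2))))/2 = 4/55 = 0.07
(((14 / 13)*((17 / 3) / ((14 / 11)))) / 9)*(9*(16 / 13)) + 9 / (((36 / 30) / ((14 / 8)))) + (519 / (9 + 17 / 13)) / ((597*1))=1033481915 / 54078648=19.11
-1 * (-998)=998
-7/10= -0.70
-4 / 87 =-0.05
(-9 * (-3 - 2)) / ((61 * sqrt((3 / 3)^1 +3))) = 45 / 122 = 0.37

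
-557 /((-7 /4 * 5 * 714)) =1114 /12495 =0.09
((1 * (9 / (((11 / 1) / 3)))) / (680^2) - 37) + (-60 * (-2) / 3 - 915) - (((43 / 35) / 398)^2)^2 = -436666445267119648312841 / 478800929614783160000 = -912.00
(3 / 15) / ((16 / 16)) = 1 / 5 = 0.20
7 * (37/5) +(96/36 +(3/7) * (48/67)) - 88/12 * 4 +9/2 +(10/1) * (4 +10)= 2391061/14070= 169.94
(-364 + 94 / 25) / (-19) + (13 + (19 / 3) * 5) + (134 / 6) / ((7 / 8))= 46804 / 525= 89.15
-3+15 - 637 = -625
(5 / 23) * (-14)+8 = 114 / 23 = 4.96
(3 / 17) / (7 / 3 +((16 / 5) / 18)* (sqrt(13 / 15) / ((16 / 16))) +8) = 941625 / 55123231 -1080* sqrt(195) / 55123231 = 0.02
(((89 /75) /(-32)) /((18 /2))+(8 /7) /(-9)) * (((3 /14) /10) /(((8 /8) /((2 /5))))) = -19823 /17640000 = -0.00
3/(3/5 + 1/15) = 9/2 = 4.50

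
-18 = -18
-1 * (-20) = 20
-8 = -8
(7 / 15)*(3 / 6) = 7 / 30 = 0.23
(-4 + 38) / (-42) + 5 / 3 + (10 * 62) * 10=43406 / 7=6200.86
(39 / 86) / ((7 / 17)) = 663 / 602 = 1.10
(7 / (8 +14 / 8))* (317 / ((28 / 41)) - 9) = 12745 / 39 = 326.79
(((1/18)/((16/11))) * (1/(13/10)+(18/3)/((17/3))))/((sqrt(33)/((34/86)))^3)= 29189 * sqrt(33)/7367436648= 0.00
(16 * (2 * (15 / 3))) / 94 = 80 / 47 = 1.70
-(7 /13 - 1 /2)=-1 /26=-0.04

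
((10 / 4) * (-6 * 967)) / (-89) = 14505 / 89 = 162.98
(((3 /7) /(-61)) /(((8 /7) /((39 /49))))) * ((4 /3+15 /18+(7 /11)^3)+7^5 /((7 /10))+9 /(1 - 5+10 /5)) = -267048717 /2273348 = -117.47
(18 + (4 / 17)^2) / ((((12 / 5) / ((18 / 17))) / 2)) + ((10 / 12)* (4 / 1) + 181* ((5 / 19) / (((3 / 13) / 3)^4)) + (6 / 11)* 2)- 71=4190506555876 / 3080451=1360354.88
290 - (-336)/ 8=332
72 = 72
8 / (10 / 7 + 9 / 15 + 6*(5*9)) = 0.03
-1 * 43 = -43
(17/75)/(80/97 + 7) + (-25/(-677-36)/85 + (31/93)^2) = 468297/3333275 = 0.14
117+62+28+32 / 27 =5621 / 27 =208.19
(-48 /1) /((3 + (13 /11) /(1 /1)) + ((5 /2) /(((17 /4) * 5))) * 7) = -374 /39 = -9.59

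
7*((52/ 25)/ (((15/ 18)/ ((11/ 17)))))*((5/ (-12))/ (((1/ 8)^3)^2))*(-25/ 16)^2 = -51251200/ 17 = -3014776.47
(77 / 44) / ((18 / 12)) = 7 / 6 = 1.17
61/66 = 0.92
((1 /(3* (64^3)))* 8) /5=1 /491520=0.00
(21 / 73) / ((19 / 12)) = 252 / 1387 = 0.18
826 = 826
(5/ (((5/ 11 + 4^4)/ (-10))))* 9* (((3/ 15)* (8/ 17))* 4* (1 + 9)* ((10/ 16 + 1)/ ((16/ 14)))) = -4950/ 527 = -9.39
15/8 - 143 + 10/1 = -1049/8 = -131.12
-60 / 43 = -1.40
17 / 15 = 1.13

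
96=96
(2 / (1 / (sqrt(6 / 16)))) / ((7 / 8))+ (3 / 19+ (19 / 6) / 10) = 541 / 1140+ 4 * sqrt(6) / 7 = 1.87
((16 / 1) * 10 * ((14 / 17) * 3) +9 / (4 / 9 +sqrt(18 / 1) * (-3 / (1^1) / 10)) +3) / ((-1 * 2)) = -38732331 / 195874 +32805 * sqrt(2) / 11522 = -193.71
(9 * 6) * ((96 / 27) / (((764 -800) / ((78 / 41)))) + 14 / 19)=23092 / 779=29.64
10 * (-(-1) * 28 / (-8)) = -35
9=9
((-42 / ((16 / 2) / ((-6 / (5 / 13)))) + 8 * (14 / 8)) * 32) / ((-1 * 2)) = -7672 / 5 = -1534.40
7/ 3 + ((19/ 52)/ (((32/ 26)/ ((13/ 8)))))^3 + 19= 8635142261/ 402653184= 21.45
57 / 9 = 19 / 3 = 6.33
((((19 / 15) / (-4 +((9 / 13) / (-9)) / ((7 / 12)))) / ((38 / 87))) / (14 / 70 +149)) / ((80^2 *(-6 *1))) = 2639 / 21542092800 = 0.00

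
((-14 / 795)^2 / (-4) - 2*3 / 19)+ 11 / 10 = 18832483 / 24016950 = 0.78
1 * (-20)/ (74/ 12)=-120/ 37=-3.24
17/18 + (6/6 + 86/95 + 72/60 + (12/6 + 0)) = 2069/342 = 6.05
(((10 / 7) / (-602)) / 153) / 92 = -0.00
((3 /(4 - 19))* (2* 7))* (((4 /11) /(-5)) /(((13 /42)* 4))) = 588 /3575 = 0.16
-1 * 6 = -6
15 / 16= 0.94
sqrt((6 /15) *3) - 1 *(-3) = sqrt(30) /5+3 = 4.10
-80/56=-10/7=-1.43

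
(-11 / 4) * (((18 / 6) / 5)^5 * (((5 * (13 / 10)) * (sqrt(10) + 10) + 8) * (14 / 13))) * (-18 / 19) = 168399 * sqrt(10) / 118750 + 12293127 / 771875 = 20.41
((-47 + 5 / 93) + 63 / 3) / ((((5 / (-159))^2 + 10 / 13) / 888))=-234739747944 / 7847185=-29913.88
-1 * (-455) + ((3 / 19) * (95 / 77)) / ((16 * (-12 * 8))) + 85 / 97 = 1743328795 / 3824128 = 455.88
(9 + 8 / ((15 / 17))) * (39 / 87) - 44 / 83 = 273269 / 36105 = 7.57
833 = 833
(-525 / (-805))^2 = 0.43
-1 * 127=-127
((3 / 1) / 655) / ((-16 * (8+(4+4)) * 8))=-3 / 1341440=-0.00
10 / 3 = 3.33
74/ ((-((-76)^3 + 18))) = 37/ 219479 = 0.00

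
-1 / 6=-0.17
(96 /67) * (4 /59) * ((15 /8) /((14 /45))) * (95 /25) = 61560 /27671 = 2.22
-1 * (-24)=24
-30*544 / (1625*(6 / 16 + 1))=-26112 / 3575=-7.30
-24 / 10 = -12 / 5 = -2.40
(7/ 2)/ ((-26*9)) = -7/ 468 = -0.01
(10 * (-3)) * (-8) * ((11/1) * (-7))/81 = -6160/27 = -228.15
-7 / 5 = -1.40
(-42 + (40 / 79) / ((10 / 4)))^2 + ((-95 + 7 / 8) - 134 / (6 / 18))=62455103 / 49928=1250.90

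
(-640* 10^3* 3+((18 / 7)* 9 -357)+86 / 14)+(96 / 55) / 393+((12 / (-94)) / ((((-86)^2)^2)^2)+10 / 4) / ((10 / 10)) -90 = -6810557035956655668410173641 / 3546398196100851512960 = -1920415.21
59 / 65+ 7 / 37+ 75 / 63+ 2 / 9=380239 / 151515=2.51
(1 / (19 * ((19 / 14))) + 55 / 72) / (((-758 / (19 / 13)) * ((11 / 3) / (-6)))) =20863 / 8237944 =0.00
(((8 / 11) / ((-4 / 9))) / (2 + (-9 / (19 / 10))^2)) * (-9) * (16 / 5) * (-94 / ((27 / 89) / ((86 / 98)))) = -6233540064 / 11887645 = -524.37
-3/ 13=-0.23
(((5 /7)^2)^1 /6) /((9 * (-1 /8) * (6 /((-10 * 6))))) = 1000 /1323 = 0.76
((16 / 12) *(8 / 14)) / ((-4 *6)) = -2 / 63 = -0.03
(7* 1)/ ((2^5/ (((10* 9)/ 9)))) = 35/ 16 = 2.19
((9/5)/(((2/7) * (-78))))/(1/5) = -21/52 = -0.40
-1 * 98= -98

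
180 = 180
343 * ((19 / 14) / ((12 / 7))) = 6517 / 24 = 271.54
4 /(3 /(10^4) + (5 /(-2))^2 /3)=120000 /62509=1.92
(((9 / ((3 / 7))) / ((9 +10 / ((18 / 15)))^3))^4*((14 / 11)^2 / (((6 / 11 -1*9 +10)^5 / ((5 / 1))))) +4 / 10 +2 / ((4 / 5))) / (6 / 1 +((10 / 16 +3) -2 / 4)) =2011836770188253590404780011 / 6330348457389685160911831040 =0.32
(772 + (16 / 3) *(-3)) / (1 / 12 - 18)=-9072 / 215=-42.20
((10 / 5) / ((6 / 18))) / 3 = 2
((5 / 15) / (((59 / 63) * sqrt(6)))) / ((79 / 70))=245 * sqrt(6) / 4661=0.13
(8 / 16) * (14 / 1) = 7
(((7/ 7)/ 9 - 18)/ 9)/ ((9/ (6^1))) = -322/ 243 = -1.33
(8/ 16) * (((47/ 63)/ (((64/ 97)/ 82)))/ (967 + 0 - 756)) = 186919/ 850752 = 0.22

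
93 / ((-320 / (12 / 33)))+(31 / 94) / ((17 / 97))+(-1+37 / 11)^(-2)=232312017 / 118827280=1.96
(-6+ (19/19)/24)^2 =20449/576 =35.50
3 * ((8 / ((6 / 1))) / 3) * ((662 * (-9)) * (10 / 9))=-26480 / 3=-8826.67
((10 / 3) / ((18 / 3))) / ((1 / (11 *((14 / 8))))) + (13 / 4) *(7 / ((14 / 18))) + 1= 737 / 18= 40.94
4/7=0.57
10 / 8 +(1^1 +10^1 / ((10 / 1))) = 13 / 4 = 3.25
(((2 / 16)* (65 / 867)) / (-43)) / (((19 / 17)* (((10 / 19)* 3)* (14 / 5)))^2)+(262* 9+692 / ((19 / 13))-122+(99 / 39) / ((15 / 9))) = 24380029360877 / 8993013120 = 2711.00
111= 111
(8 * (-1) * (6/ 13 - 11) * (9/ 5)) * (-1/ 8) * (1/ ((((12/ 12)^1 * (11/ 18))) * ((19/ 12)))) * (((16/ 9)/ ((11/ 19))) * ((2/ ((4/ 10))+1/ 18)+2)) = -424.74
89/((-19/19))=-89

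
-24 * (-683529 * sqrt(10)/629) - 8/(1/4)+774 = 742+16404696 * sqrt(10)/629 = 83216.09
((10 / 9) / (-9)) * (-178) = 1780 / 81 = 21.98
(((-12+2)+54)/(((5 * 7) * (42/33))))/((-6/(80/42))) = -968/3087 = -0.31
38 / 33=1.15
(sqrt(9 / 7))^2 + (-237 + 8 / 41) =-67594 / 287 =-235.52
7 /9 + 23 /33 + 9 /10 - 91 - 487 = -569869 /990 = -575.63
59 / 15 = 3.93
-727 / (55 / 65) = -9451 / 11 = -859.18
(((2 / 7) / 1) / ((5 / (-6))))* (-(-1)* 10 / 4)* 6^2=-216 / 7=-30.86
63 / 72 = 7 / 8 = 0.88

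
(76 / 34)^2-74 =-19942 / 289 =-69.00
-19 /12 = -1.58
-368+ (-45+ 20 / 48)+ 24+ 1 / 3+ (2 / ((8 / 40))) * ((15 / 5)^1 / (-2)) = -1613 / 4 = -403.25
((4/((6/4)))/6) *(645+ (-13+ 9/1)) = 2564/9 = 284.89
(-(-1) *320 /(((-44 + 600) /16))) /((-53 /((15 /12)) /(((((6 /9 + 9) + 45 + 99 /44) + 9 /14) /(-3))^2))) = -2337722500 /29239623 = -79.95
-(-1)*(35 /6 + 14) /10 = 119 /60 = 1.98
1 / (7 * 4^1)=0.04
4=4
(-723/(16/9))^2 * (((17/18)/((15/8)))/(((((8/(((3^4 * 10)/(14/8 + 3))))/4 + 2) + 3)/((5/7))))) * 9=97172707455/909328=106862.11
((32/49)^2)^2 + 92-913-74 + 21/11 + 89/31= -1749634251149/1965797141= -890.04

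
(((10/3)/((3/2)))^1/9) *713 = 176.05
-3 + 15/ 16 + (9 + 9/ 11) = 1365/ 176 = 7.76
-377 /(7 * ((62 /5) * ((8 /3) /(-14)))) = 5655 /248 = 22.80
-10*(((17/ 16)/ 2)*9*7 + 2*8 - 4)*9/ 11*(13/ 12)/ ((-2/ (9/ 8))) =226.70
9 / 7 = 1.29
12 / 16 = 3 / 4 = 0.75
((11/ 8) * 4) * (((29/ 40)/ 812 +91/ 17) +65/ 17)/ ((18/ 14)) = 1922107/ 48960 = 39.26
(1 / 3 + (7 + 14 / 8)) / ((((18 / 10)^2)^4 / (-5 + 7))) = 0.16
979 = 979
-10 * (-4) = 40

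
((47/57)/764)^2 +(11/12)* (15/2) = 13037946799/1896428304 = 6.88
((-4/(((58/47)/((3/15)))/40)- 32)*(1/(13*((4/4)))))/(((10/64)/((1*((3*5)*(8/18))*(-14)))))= 1003520/377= 2661.86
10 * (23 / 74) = 115 / 37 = 3.11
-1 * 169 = -169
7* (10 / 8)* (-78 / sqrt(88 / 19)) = -1365* sqrt(418) / 88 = -317.13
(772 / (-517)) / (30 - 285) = 772 / 131835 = 0.01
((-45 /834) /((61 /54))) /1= -405 /8479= -0.05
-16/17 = -0.94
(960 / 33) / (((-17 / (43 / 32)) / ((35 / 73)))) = -15050 / 13651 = -1.10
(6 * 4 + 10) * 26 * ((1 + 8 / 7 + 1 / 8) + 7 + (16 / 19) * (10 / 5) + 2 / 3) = 8196227 / 798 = 10270.96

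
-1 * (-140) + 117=257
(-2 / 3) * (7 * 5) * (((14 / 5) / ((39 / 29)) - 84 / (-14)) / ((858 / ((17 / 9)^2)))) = -3188248 / 4065633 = -0.78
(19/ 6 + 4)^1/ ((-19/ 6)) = -43/ 19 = -2.26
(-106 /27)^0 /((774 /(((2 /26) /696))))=1 /7003152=0.00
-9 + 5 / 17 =-148 / 17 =-8.71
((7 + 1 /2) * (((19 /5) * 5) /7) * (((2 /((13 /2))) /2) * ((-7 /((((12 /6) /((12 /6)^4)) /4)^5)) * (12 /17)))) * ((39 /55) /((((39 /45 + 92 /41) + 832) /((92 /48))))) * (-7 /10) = 56812904644608 /96041891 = 591542.96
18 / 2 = 9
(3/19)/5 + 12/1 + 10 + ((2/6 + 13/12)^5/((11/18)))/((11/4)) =1010128783/39726720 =25.43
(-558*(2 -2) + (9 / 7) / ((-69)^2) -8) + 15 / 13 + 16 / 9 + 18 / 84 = -600835 / 123786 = -4.85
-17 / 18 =-0.94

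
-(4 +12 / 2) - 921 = -931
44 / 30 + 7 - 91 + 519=6547 / 15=436.47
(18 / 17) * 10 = 180 / 17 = 10.59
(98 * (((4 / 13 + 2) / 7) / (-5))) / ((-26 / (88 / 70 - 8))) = -1416 / 845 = -1.68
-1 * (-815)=815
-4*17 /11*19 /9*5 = -6460 /99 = -65.25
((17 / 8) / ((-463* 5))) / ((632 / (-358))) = 3043 / 5852320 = 0.00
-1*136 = -136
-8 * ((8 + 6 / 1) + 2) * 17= -2176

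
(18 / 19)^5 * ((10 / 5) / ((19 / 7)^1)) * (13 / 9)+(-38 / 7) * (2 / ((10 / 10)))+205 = 64202831127 / 329321167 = 194.96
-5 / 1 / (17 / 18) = -90 / 17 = -5.29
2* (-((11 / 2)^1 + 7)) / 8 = -25 / 8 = -3.12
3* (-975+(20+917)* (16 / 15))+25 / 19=7098 / 95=74.72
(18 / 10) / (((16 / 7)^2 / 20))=441 / 64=6.89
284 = 284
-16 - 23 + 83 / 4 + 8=-41 / 4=-10.25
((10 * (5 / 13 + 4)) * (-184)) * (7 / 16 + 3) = -360525 / 13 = -27732.69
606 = 606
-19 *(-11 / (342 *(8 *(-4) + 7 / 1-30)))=-1 / 90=-0.01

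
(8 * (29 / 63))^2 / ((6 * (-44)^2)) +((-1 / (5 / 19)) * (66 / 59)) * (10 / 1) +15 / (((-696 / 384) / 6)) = -92.16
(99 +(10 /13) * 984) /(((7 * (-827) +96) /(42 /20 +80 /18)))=-2184601 /2220270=-0.98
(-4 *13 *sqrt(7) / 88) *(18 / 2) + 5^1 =5 - 117 *sqrt(7) / 22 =-9.07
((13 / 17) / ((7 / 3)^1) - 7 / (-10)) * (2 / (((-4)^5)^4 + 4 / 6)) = 3669 / 1962628255581350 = 0.00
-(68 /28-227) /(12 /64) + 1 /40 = 335367 /280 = 1197.74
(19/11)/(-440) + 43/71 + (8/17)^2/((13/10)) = 996768247/1291055480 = 0.77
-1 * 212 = -212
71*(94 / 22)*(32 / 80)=121.35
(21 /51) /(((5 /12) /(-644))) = -636.42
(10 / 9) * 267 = 890 / 3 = 296.67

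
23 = 23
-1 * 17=-17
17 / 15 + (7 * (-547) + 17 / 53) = -3042899 / 795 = -3827.55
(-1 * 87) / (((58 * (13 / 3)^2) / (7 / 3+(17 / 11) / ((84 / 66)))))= -1341 / 4732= -0.28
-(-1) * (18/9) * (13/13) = 2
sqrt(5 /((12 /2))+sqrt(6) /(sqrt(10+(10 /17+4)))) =sqrt(558 * sqrt(1581)+28830) /186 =1.21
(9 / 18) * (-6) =-3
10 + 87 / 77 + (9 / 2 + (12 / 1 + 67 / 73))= 320933 / 11242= 28.55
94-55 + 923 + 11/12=11555/12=962.92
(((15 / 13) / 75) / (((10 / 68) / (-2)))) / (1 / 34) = -2312 / 325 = -7.11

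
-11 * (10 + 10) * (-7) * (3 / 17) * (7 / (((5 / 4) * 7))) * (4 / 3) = 4928 / 17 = 289.88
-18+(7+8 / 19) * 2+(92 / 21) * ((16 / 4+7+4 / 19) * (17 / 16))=26081 / 532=49.02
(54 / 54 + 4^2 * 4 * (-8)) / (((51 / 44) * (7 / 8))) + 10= -25186 / 51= -493.84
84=84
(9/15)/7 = 3/35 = 0.09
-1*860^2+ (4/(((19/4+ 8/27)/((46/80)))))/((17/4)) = -34261965032/46325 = -739599.89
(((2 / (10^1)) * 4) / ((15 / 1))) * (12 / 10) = 8 / 125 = 0.06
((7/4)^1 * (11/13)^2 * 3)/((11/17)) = 3927/676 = 5.81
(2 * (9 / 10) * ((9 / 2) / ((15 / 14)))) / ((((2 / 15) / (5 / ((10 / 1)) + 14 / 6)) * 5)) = 3213 / 100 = 32.13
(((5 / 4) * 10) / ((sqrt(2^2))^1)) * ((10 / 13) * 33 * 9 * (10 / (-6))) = -61875 / 26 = -2379.81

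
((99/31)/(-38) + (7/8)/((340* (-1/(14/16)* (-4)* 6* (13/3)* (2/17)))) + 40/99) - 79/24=-46131442921/15524720640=-2.97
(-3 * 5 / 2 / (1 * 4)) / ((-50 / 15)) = 9 / 16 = 0.56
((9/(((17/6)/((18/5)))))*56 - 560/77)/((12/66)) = 295976/85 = 3482.07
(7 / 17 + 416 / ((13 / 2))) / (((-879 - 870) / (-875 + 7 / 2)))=636195 / 19822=32.10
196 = 196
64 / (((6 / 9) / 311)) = 29856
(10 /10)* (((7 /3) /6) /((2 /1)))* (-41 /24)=-287 /864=-0.33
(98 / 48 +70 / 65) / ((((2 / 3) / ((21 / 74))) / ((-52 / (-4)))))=20433 / 1184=17.26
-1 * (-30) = 30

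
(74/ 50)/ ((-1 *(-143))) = 37/ 3575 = 0.01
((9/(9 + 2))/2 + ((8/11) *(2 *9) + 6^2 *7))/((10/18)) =4779/10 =477.90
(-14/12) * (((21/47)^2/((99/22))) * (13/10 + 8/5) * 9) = -29841/22090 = -1.35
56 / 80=7 / 10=0.70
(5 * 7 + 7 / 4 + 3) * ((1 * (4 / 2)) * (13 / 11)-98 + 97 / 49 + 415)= 6884859 / 539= 12773.39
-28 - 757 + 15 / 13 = -10190 / 13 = -783.85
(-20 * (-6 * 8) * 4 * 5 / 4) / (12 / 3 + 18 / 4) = 9600 / 17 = 564.71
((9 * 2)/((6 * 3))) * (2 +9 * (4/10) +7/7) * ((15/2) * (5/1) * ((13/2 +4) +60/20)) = 13365/4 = 3341.25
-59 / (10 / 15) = -177 / 2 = -88.50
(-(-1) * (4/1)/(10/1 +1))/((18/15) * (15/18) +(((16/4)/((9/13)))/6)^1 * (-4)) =-108/847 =-0.13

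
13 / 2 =6.50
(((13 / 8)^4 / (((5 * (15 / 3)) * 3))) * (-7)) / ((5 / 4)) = -199927 / 384000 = -0.52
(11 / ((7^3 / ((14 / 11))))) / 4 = 1 / 98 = 0.01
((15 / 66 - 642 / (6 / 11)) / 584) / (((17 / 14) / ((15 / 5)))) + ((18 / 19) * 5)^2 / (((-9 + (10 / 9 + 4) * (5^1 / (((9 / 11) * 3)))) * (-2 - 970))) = -67539872787 / 13522462184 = -4.99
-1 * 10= -10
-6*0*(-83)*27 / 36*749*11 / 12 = 0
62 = 62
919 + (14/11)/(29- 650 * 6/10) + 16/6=10979773/11913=921.66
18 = 18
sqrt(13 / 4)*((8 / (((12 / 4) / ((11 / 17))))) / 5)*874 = 38456*sqrt(13) / 255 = 543.75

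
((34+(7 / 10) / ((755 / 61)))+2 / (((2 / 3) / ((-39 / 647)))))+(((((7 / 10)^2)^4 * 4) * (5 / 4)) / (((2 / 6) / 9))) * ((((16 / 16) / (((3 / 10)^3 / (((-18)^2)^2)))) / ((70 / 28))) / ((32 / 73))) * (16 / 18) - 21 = 29972030395368699 / 1221212500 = 24542846.06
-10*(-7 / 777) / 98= 5 / 5439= 0.00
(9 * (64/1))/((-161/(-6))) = 21.47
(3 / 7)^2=9 / 49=0.18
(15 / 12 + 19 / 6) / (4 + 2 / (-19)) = 1007 / 888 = 1.13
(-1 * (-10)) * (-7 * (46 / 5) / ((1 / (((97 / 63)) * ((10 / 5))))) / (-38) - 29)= -40666 / 171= -237.81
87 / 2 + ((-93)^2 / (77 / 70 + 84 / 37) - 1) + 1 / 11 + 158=75905871 / 27434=2766.85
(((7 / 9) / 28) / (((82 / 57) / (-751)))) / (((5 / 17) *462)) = -242573 / 2273040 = -0.11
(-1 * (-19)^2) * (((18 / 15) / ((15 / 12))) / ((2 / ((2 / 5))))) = -8664 / 125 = -69.31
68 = 68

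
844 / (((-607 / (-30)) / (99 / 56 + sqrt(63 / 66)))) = 12660 * sqrt(462) / 6677 + 313335 / 4249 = 114.50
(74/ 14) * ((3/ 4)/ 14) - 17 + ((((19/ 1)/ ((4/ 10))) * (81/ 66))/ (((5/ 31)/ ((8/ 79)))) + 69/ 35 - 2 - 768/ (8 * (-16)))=44037751/ 1703240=25.86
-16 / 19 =-0.84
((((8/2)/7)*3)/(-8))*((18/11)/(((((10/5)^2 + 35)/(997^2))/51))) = -456250131/1001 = -455794.34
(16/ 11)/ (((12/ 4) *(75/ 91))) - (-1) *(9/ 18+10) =54887/ 4950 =11.09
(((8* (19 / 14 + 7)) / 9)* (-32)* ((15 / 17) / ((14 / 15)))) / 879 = -62400 / 244069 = -0.26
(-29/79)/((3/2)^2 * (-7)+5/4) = 2/79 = 0.03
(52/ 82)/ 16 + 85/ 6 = 14.21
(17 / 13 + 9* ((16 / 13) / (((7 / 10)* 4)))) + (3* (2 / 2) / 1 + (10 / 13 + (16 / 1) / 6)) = 3194 / 273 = 11.70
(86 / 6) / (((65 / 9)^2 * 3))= 387 / 4225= 0.09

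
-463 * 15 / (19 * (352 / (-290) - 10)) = 335675 / 10298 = 32.60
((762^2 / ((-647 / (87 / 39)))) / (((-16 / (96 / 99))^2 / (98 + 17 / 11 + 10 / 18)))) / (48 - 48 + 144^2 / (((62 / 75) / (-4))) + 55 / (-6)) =919646160704 / 125367252421983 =0.01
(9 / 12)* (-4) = -3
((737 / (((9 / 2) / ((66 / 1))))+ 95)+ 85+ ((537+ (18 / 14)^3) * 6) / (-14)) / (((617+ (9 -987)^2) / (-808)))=-62613445504 / 6893998503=-9.08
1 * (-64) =-64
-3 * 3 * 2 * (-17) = 306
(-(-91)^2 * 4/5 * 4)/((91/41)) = -59696/5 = -11939.20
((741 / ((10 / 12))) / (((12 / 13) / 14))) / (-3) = -4495.40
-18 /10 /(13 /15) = -2.08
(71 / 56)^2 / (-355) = -71 / 15680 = -0.00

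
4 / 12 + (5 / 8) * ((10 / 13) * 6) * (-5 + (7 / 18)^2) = -38339 / 2808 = -13.65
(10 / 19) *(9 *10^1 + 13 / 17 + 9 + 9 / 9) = 53.03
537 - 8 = 529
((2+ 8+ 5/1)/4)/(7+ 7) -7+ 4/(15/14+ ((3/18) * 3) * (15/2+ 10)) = -97403/15400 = -6.32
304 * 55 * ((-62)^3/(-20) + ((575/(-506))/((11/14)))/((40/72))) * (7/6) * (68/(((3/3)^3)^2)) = 15803095337.70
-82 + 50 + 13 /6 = -179 /6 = -29.83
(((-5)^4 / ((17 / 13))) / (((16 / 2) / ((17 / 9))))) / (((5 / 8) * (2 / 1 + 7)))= 1625 / 81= 20.06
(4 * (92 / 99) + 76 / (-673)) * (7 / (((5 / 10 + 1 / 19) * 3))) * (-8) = -73002560 / 599643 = -121.74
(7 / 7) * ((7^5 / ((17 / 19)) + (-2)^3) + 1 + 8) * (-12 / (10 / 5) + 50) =14051400 / 17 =826552.94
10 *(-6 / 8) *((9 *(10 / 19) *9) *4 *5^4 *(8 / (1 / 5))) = -607500000 / 19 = -31973684.21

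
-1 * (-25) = 25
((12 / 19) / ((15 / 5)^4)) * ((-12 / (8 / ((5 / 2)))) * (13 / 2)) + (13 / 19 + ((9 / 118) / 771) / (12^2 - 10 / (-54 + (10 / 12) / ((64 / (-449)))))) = 2829998835047 / 5726971938528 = 0.49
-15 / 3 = -5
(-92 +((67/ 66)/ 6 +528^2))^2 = 77669325168.90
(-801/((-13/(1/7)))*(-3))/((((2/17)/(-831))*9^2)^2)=-1973546609/9828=-200808.57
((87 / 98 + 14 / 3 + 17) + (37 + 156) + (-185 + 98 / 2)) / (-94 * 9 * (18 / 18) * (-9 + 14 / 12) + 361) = 23389 / 2054472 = 0.01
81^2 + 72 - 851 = 5782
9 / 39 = 3 / 13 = 0.23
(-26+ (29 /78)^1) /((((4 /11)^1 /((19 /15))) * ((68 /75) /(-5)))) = 10444775 /21216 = 492.31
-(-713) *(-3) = -2139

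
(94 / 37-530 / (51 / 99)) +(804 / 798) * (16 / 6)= -256892980 / 250971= -1023.60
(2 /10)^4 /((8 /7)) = 7 /5000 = 0.00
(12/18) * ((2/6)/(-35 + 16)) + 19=3247/171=18.99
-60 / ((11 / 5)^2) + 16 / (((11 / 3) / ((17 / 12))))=-752 / 121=-6.21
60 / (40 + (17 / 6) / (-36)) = 1.50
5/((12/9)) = 15/4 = 3.75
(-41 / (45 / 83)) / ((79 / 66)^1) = -74866 / 1185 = -63.18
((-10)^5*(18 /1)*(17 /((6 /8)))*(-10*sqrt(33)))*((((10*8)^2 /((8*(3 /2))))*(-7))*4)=-6092800000000*sqrt(33)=-35000471292826.90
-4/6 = -2/3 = -0.67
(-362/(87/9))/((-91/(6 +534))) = 586440/2639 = 222.22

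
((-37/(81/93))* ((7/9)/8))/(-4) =8029/7776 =1.03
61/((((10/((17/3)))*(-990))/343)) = -355691/29700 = -11.98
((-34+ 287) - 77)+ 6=182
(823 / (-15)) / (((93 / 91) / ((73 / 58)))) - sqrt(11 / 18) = -5467189 / 80910 - sqrt(22) / 6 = -68.35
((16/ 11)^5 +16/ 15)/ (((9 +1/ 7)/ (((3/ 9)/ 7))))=1144091/ 28989180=0.04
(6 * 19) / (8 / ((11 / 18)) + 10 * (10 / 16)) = 5016 / 851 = 5.89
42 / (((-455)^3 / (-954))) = 5724 / 13456625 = 0.00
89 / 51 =1.75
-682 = -682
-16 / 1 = -16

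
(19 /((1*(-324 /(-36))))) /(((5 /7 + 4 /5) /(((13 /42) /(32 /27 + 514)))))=19 /22684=0.00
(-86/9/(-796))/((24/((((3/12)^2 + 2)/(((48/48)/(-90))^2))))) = 106425/12736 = 8.36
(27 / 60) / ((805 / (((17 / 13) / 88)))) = 153 / 18418400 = 0.00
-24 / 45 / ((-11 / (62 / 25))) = 496 / 4125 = 0.12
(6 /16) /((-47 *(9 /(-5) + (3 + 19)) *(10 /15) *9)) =-5 /75952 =-0.00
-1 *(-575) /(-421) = -575 /421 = -1.37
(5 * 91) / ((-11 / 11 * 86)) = -5.29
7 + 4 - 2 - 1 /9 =80 /9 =8.89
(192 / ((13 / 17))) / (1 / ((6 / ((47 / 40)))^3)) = 45121536000 / 1349699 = 33430.81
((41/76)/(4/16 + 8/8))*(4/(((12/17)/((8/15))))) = 1.30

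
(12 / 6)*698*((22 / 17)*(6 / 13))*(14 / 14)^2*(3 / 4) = 138204 / 221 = 625.36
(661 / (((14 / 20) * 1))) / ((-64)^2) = 3305 / 14336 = 0.23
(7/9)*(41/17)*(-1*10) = -18.76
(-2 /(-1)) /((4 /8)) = 4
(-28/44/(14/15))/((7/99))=-135/14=-9.64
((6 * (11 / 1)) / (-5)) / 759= -2 / 115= -0.02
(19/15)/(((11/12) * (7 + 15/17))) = 646/3685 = 0.18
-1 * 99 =-99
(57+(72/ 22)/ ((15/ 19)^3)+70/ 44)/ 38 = 1.72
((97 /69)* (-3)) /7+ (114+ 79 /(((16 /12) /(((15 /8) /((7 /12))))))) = 391351 /1288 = 303.84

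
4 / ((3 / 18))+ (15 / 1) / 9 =77 / 3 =25.67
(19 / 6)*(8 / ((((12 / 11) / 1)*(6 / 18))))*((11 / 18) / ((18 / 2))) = 4.73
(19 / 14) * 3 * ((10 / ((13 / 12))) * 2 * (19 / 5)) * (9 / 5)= 233928 / 455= 514.13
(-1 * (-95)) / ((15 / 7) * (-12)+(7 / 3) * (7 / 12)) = -3.90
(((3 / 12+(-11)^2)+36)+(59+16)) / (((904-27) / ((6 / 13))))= 2787 / 22802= 0.12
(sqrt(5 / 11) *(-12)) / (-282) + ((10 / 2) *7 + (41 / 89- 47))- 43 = -4854 / 89 + 2 *sqrt(55) / 517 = -54.51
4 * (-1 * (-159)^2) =-101124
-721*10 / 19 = -7210 / 19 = -379.47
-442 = -442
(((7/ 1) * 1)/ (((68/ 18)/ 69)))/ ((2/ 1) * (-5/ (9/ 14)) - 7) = -5589/ 986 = -5.67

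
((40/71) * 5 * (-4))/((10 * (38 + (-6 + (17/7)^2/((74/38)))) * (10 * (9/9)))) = -14504/4508997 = -0.00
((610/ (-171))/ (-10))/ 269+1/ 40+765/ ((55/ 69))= 19424990549/ 20239560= 959.75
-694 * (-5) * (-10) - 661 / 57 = -1978561 / 57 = -34711.60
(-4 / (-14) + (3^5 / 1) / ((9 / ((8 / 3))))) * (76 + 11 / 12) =233519 / 42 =5559.98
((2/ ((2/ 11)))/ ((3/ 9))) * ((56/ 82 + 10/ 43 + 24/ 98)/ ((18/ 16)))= 2940432/ 86387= 34.04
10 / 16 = 5 / 8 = 0.62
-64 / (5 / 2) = -128 / 5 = -25.60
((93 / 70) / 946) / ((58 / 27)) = 2511 / 3840760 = 0.00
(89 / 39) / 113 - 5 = -21946 / 4407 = -4.98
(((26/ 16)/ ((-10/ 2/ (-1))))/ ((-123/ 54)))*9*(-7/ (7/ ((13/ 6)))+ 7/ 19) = 351/ 152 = 2.31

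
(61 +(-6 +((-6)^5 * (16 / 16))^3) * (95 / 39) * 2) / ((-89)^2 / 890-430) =297783823560670 / 54743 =5439669429.16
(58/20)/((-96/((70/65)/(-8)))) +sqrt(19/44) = 203/49920 +sqrt(209)/22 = 0.66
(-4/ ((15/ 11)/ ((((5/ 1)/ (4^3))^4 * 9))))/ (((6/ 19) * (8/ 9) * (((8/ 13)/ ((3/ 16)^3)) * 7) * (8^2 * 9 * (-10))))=1833975/ 1970324836974592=0.00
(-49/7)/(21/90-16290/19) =3990/488567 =0.01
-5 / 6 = -0.83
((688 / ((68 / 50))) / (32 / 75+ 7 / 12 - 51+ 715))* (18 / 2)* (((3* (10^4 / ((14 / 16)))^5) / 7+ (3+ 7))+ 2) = 939349333333333333468237520000 / 1642027093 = 572066890575558446932.54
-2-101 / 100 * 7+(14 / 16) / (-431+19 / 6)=-1164397 / 128350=-9.07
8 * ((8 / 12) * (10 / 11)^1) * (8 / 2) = 640 / 33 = 19.39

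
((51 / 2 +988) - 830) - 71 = 225 / 2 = 112.50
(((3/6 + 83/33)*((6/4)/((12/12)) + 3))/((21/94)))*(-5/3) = -46765/462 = -101.22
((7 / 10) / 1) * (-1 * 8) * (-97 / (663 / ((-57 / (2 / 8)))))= -206416 / 1105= -186.80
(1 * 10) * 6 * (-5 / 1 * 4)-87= -1287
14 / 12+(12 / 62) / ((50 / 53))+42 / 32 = 99857 / 37200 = 2.68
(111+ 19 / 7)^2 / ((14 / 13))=4118504 / 343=12007.30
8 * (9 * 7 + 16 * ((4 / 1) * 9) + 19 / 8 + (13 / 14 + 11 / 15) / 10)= 2694473 / 525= 5132.33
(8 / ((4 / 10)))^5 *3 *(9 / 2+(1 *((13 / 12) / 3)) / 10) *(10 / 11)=1306400000 / 33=39587878.79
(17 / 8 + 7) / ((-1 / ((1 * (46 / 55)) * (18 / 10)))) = -15111 / 1100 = -13.74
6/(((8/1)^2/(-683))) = -2049/32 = -64.03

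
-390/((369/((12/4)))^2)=-130/5043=-0.03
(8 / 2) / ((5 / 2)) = 8 / 5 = 1.60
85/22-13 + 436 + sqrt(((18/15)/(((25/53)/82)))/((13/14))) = 2 * sqrt(5932290)/325 + 9391/22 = 441.85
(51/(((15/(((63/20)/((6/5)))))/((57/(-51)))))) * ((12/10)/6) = -399/200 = -2.00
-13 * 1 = -13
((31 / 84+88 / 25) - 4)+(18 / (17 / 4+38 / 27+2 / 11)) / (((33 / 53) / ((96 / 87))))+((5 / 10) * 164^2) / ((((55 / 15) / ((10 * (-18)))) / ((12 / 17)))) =-5259187633614169 / 11285805300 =-466000.21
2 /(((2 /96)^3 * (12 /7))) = 129024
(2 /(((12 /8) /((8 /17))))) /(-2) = -16 /51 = -0.31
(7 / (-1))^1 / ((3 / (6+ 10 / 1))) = -112 / 3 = -37.33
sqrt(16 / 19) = 4 *sqrt(19) / 19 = 0.92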